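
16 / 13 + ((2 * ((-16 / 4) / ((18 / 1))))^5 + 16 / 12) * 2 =3.86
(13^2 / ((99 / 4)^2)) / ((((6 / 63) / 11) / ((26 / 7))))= 35152/297 = 118.36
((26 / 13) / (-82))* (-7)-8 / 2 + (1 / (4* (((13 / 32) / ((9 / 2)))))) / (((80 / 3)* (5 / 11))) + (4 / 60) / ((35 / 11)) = -4006931/1119300 = -3.58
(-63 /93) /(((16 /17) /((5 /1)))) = -1785/496 = -3.60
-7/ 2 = -3.50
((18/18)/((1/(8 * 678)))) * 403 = 2185872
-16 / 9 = -1.78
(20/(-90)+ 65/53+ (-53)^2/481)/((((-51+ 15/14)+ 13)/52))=-87936352/9124533 = -9.64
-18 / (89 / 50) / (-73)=900/6497 = 0.14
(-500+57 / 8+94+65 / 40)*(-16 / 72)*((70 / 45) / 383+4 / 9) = 1228297/31023 = 39.59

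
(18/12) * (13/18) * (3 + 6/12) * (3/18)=91/144 = 0.63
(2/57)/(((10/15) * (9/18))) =2/19 = 0.11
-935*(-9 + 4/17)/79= 103.73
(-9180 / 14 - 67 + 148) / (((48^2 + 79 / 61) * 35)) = -245403/34452635 = -0.01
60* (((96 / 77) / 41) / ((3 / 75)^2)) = 3600000/3157 = 1140.32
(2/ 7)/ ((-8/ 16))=-4/7 = -0.57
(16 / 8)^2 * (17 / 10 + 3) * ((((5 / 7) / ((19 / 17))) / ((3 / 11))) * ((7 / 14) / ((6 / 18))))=8789/133 = 66.08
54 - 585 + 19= -512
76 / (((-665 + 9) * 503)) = -19/82492 = 0.00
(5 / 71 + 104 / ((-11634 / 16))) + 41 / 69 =1651576/3166387 = 0.52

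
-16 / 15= -1.07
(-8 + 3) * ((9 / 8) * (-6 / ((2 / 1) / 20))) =675/2 = 337.50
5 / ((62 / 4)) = 10/31 = 0.32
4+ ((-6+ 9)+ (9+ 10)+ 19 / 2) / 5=103/10 = 10.30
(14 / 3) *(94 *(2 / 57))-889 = -149387/171 = -873.61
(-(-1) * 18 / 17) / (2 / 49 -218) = -147/30260 = 0.00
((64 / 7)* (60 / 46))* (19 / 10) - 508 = -78140/161 = -485.34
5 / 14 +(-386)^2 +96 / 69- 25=148972.75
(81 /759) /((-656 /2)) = -27/82984 = 0.00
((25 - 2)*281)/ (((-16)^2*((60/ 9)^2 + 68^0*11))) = 58167/127744 = 0.46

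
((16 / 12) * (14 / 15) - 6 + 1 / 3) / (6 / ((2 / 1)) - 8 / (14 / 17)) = 1393/2115 = 0.66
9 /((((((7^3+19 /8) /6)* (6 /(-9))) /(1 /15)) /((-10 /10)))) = 24/1535 = 0.02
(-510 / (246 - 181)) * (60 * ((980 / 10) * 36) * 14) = -23252233.85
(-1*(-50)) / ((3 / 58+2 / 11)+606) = 31900/386777 = 0.08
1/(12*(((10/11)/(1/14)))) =11/1680 = 0.01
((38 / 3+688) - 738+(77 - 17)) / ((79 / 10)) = 680/237 = 2.87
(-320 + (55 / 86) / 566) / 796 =-15576265/38746096 = -0.40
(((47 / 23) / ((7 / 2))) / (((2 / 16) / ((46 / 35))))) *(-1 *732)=-1100928/245 = -4493.58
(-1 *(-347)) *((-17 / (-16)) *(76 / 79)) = 112081/316 = 354.69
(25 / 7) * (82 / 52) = 1025/182 = 5.63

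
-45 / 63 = -5/7 = -0.71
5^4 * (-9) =-5625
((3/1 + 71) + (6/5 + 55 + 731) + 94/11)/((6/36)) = 287016/55 = 5218.47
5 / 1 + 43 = 48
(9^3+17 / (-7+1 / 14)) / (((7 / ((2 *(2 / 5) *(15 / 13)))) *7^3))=845700/3027661 = 0.28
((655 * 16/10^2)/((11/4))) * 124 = 259904/55 = 4725.53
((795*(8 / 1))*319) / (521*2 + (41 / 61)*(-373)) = 123759240/48269 = 2563.95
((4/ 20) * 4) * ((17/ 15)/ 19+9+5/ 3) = 4076/475 = 8.58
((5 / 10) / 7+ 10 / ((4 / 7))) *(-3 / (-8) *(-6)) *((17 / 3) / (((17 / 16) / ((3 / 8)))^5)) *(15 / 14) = -5380020/4092529 = -1.31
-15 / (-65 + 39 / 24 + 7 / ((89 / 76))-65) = 3560/29049 = 0.12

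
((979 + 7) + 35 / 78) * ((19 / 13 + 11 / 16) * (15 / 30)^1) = 1059.96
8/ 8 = 1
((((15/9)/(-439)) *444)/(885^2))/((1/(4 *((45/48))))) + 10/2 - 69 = -293406565/4584477 = -64.00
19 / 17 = 1.12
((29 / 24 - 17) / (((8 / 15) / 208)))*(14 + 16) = -369525/2 = -184762.50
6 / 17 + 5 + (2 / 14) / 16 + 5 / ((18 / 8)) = 129961/17136 = 7.58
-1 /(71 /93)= -93/71 = -1.31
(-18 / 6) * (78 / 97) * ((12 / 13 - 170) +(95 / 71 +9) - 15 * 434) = 110794428/6887 = 16087.47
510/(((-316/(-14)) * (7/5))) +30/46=30510/1817 = 16.79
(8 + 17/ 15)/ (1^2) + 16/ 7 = 1199/105 = 11.42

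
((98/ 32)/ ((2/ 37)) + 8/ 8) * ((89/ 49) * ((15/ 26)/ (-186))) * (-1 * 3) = 2463075/2527616 = 0.97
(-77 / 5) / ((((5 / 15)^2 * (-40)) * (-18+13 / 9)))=-6237/29800 = -0.21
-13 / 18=-0.72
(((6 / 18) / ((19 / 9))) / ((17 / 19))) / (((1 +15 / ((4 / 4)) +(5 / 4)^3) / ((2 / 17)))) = 128/110687 = 0.00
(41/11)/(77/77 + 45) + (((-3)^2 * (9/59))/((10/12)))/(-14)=-38293/1044890 = -0.04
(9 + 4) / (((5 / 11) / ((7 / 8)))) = 1001/40 = 25.02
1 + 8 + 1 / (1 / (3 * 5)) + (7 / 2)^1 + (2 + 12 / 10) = 307/10 = 30.70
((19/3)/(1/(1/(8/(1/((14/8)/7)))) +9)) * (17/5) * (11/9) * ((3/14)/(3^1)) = 323/1890 = 0.17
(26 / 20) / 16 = 13/160 = 0.08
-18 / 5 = -3.60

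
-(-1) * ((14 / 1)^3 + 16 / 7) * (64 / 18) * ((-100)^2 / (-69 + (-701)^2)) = 170880000/859831 = 198.74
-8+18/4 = -7/2 = -3.50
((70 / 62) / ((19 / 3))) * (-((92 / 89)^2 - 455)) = 377537055/4665469 = 80.92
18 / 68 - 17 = -569/34 = -16.74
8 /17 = 0.47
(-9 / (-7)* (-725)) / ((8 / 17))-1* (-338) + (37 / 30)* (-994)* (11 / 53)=-84465239/44520 = -1897.24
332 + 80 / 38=6348/19 = 334.11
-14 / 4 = -3.50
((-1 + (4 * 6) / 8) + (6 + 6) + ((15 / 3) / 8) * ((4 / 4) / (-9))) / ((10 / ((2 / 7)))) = 1003/2520 = 0.40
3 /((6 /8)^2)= 16/3 = 5.33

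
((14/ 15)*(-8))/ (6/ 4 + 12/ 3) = -224/165 = -1.36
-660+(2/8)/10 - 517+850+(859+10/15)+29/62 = 1983353/3720 = 533.16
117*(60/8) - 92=1571/2 = 785.50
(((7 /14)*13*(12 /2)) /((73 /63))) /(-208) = -189/1168 = -0.16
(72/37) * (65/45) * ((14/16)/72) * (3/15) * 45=91/296 = 0.31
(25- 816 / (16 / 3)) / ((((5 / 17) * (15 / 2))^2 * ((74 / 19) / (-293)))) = 411868928/208125 = 1978.95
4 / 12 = 1/3 = 0.33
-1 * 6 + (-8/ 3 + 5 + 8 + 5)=28/3 = 9.33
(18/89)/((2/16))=144/89 = 1.62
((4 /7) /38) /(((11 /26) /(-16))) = -832/1463 = -0.57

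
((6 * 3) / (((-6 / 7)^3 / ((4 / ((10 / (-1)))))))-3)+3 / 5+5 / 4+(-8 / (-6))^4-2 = 18539/1620 = 11.44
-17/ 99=-0.17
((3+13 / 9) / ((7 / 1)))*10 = 400/63 = 6.35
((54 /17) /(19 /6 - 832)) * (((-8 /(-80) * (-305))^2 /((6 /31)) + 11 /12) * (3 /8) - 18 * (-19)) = -11118141/1352656 = -8.22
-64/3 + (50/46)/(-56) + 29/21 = -77171/3864 = -19.97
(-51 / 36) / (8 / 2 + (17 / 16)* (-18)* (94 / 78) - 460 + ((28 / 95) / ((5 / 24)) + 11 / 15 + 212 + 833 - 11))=-209950/82562219 = 0.00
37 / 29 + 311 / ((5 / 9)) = 81356/145 = 561.08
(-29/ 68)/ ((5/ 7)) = -203/340 = -0.60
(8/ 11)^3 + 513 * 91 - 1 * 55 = 62062380/1331 = 46628.38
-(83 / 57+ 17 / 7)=-1550/399 = -3.88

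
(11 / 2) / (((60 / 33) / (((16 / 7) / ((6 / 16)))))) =1936/105 = 18.44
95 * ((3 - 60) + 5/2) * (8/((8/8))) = -41420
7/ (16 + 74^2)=7/5492 = 0.00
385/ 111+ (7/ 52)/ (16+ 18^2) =6807577/1962480 = 3.47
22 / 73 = 0.30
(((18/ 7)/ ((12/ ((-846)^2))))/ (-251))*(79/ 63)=-9423594/12299 = -766.21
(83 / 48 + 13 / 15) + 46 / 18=3709/720 = 5.15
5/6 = 0.83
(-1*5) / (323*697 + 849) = -1/45196 = 0.00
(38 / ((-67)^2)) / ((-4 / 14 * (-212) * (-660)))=-133/628100880 = 0.00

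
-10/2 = -5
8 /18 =4/9 = 0.44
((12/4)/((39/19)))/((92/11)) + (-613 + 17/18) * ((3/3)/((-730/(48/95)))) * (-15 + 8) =-347196071/124413900 = -2.79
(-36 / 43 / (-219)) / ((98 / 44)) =264/153811 = 0.00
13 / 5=2.60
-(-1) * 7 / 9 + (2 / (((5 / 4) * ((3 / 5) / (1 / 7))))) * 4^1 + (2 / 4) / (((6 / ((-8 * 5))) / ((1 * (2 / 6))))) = 25/21 = 1.19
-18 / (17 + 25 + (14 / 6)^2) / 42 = -27/2989 = -0.01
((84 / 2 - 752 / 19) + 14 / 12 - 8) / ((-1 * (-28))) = -503/3192 = -0.16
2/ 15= 0.13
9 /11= 0.82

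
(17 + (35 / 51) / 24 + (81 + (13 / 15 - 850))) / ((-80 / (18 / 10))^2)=-41370849/108800000 = -0.38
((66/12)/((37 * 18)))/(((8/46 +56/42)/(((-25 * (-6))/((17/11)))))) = 69575/130832 = 0.53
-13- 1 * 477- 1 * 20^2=-890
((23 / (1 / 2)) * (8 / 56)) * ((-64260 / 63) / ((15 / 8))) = -25024/7 = -3574.86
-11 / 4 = -2.75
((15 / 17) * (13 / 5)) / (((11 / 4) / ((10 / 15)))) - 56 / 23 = -8080/4301 = -1.88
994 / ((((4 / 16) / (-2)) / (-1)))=7952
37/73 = 0.51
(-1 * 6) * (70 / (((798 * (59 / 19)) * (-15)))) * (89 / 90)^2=7921/716850 = 0.01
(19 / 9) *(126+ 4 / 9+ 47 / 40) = 872917/3240 = 269.42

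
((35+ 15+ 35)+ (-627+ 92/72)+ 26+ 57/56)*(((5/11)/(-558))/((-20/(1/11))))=-23537/12374208 = 0.00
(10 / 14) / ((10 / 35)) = 5/2 = 2.50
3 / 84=1/28 = 0.04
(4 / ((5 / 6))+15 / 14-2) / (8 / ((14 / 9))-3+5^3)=271/8900 = 0.03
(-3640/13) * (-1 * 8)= 2240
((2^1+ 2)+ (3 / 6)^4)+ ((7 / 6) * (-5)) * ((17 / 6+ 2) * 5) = -19715/144 = -136.91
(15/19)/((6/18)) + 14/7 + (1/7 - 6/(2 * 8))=4.14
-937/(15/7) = -6559/15 = -437.27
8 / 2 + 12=16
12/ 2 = 6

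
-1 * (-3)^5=243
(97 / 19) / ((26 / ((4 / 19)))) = 194/4693 = 0.04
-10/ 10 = -1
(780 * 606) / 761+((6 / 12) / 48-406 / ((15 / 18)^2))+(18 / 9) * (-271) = -923244271/1826400 = -505.50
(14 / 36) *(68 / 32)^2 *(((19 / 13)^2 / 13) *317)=231506051/2530944 = 91.47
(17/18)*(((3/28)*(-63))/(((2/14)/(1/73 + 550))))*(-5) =71669535/584 = 122721.81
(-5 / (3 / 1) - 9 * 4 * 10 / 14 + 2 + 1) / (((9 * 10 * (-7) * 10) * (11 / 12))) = 512/121275 = 0.00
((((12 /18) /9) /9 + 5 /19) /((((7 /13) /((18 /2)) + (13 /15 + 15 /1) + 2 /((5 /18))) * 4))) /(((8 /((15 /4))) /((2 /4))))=407225/592245504 = 0.00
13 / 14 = 0.93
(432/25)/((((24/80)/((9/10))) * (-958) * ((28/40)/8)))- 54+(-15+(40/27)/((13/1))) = -409000103/5884515 = -69.50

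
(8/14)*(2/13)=0.09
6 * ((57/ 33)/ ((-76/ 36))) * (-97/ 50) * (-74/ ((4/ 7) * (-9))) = 75369/550 = 137.03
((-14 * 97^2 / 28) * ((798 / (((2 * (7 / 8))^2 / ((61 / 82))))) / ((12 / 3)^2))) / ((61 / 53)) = -28424589/574 = -49520.19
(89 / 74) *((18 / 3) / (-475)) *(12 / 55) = -3204/966625 = 0.00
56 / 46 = 28/23 = 1.22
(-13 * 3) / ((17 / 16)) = -624/17 = -36.71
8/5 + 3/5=11/5 = 2.20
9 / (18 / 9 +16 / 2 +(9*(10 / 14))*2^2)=63/250 = 0.25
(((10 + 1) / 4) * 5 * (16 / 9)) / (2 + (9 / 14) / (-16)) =49280/3951 = 12.47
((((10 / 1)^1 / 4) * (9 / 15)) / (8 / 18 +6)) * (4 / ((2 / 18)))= 243/29 = 8.38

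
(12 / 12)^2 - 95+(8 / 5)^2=-2286/25 = -91.44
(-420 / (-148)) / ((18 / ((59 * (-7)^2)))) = 101185/222 = 455.79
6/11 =0.55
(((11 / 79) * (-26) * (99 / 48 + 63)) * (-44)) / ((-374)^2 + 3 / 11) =0.07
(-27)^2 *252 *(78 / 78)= 183708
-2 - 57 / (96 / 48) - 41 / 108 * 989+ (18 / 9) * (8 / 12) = -43699/108 = -404.62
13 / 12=1.08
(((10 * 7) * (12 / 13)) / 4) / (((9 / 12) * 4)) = 5.38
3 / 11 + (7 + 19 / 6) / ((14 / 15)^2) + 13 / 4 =65515/4312 = 15.19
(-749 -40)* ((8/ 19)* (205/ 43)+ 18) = -12896994/817 = -15785.79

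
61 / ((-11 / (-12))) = 732/11 = 66.55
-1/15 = -0.07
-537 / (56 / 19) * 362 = -1846743/28 = -65955.11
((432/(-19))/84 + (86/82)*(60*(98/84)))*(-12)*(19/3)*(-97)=154755352/287 = 539217.25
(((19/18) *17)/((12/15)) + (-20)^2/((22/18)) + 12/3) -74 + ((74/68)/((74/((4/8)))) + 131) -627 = -364015/1683 = -216.29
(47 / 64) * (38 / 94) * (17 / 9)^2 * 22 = 60401/2592 = 23.30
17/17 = 1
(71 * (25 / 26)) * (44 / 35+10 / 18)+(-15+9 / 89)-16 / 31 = 489598955/4519242 = 108.34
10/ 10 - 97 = -96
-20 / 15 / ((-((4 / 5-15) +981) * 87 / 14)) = 140/630837 = 0.00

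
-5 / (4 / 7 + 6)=-35/46 = -0.76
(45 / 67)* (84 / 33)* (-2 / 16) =-315/1474 = -0.21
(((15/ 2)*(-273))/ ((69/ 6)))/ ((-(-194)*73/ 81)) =-331695/325726 = -1.02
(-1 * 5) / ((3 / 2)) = -10/3 = -3.33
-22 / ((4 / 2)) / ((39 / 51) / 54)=-776.77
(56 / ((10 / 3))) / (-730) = -42/1825 = -0.02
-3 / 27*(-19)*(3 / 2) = 19/6 = 3.17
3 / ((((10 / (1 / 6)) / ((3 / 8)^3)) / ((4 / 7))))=27/17920 = 0.00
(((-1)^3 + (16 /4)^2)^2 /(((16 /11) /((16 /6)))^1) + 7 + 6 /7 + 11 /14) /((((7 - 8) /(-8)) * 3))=23584/21 = 1123.05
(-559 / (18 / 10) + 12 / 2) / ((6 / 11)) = -30151/54 = -558.35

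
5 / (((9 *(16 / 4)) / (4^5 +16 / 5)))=428/3 = 142.67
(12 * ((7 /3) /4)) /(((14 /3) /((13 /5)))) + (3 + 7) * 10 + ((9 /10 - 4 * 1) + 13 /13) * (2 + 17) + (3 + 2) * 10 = 114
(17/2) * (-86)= -731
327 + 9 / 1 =336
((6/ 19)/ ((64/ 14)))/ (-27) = -7/2736 = 0.00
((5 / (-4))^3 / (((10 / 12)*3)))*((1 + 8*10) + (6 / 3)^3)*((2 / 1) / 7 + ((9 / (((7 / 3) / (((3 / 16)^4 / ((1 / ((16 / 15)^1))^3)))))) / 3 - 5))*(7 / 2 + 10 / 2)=2785.08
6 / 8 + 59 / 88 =125/88 = 1.42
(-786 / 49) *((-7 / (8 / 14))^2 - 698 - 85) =3979911/392 = 10152.83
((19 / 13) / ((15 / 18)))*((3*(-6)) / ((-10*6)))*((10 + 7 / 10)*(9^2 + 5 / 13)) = 9679113/21125 = 458.18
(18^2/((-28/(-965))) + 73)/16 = 19669/28 = 702.46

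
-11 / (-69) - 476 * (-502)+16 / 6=5495961/23 = 238954.83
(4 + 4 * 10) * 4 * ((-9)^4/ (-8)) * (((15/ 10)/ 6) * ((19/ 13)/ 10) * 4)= -1371249/65 = -21096.14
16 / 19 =0.84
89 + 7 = 96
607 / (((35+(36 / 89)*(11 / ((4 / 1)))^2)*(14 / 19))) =2052874/94843 = 21.64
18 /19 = 0.95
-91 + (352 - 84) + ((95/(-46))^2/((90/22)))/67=225862651/1275948 = 177.02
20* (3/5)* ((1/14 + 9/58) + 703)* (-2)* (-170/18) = 32357800/203 = 159398.03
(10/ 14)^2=25/49 = 0.51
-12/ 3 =-4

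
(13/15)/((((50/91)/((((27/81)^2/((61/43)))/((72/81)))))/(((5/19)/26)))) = 3913/2781600 = 0.00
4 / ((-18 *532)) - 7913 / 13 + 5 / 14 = -1352330/2223 = -608.34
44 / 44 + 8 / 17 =25/17 = 1.47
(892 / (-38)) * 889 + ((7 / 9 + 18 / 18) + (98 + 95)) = -3535139/171 = -20673.33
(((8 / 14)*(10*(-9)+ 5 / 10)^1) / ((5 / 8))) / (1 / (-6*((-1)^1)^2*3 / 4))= 12888/35 = 368.23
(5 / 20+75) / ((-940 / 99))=-29799/3760 = -7.93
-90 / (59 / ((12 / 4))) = -4.58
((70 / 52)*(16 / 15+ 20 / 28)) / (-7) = -187/546 = -0.34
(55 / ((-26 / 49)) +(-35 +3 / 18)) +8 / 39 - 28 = -6485/39 = -166.28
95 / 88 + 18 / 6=4.08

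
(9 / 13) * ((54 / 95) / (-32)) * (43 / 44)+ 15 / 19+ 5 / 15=1.11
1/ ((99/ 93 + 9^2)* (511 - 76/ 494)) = 403/16894704 = 0.00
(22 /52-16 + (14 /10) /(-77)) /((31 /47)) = -1048147/44330 = -23.64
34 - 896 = -862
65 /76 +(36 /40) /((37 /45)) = 1.95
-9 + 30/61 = -519/61 = -8.51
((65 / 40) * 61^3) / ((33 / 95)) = 280321535/264 = 1061824.00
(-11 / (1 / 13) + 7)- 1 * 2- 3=-141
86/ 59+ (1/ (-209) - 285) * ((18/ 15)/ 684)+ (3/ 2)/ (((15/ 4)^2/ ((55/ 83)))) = 299945051/291689805 = 1.03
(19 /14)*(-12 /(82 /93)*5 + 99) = 42.01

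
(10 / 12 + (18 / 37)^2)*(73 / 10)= 641597/82140 = 7.81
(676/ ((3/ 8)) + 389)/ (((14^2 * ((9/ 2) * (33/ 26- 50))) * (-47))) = 85475/78783327 = 0.00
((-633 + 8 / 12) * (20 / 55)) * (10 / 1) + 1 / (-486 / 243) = -151793/66 = -2299.89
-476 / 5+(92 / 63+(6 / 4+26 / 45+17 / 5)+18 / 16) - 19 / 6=-5057/56 = -90.30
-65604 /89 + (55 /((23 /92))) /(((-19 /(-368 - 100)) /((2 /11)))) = 419604/1691 = 248.14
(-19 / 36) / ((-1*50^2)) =19/90000 = 0.00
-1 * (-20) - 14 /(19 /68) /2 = -96/19 = -5.05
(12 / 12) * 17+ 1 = 18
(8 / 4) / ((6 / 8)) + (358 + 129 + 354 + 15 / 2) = 5107/6 = 851.17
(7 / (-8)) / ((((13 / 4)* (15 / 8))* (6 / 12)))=-56/195 = -0.29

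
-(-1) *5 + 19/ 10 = 69/10 = 6.90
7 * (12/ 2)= 42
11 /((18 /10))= 6.11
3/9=1/3 = 0.33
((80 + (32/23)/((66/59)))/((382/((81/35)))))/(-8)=-104058/1691305 = -0.06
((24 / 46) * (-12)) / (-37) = 144/851 = 0.17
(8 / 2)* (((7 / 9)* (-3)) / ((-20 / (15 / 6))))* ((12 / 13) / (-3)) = -14/39 = -0.36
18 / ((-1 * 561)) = -6/187 = -0.03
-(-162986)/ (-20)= -81493/10 = -8149.30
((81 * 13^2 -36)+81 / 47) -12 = 641208/47 = 13642.72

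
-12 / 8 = -3/2 = -1.50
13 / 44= 0.30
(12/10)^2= 36/25 = 1.44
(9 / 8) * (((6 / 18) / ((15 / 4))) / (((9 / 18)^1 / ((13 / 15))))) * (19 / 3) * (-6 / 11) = -494/825 = -0.60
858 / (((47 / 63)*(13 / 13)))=54054/47 = 1150.09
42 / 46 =21/23 = 0.91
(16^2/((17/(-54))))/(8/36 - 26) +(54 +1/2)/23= 769129/22678 = 33.92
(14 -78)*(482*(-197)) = 6077056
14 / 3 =4.67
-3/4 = -0.75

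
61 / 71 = 0.86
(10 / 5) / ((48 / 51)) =17/8 = 2.12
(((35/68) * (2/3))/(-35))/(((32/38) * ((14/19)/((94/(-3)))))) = 16967/34272 = 0.50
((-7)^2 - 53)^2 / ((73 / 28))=448/73 = 6.14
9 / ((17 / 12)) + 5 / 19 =2137/323 = 6.62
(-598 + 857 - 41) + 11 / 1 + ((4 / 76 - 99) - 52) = 1483/19 = 78.05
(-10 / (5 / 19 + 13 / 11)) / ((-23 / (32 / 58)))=16720/100717 = 0.17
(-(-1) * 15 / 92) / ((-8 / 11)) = -165/736 = -0.22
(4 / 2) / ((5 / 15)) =6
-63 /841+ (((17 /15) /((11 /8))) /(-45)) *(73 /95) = -52788073/593220375 = -0.09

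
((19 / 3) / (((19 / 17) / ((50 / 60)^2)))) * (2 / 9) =425/486 = 0.87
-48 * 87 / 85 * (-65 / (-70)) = -27144/595 = -45.62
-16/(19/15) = -240/19 = -12.63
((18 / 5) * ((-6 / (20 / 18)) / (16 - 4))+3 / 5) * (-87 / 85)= 261/250 = 1.04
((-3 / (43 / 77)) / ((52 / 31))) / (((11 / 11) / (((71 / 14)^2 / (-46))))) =5156943/2879968 = 1.79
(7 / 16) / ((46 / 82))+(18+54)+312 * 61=7030559/368 = 19104.78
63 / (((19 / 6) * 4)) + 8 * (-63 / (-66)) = 5271/418 = 12.61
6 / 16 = 3/8 = 0.38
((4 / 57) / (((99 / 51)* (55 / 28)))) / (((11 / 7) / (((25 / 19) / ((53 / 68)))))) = 4531520/229194207 = 0.02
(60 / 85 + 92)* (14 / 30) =11032/255 = 43.26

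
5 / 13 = 0.38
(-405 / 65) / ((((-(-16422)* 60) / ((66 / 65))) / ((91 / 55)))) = -27/2541500 = 0.00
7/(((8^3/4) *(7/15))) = 15/128 = 0.12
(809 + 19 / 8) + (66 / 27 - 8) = 58019/72 = 805.82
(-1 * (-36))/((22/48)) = 864/11 = 78.55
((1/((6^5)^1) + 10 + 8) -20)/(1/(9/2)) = -9.00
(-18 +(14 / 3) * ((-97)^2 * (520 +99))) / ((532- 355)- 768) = -81538340/1773 = -45988.91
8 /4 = 2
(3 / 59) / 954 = 1/18762 = 0.00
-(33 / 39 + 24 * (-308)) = 96085/13 = 7391.15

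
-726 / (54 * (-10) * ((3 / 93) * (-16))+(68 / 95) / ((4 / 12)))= -356345/137854 = -2.58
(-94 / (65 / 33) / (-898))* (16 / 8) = 0.11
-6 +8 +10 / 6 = 11/3 = 3.67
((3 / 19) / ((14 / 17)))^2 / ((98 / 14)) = 2601/495292 = 0.01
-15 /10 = -1.50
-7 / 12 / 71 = -7/852 = -0.01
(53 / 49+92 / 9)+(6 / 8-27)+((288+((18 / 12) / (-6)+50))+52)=374.80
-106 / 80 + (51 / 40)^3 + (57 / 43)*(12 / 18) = 4489593/2752000 = 1.63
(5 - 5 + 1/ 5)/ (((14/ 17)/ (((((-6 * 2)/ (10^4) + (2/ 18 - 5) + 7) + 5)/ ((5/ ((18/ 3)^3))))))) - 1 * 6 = 7502373/109375 = 68.59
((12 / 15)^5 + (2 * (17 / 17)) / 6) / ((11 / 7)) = 43379/103125 = 0.42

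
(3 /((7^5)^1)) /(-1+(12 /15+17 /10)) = 2/16807 = 0.00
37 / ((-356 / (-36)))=333/89 = 3.74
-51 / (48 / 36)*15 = -2295/4 = -573.75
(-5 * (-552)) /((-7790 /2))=-552/779 = -0.71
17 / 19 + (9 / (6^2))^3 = 1107/1216 = 0.91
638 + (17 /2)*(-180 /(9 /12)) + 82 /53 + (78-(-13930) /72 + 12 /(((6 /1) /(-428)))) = -3787343/1908 = -1984.98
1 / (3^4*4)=1/324 = 0.00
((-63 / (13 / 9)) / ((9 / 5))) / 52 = -315/676 = -0.47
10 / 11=0.91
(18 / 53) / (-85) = -18/4505 = 0.00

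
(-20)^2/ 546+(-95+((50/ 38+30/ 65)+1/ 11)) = -5272019/57057 = -92.40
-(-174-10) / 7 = 184/7 = 26.29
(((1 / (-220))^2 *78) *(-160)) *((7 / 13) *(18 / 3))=-0.83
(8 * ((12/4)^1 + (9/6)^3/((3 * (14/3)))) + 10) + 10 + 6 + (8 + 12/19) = 16109/266 = 60.56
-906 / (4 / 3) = -1359/2 = -679.50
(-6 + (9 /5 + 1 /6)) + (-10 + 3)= -331/30 = -11.03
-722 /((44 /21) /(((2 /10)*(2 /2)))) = -7581/110 = -68.92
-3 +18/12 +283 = 563/2 = 281.50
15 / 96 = 5/32 = 0.16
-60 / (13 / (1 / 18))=-10/39 = -0.26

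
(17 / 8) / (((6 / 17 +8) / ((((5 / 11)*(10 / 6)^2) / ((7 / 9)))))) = 36125/87472 = 0.41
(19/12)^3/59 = 6859/101952 = 0.07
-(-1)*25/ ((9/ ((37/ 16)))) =925/144 = 6.42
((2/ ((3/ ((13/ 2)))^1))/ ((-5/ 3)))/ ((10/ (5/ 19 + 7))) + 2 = 0.11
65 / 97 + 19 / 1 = 1908/97 = 19.67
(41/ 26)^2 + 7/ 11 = 23223/7436 = 3.12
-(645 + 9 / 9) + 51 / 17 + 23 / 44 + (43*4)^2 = 1273427/44 = 28941.52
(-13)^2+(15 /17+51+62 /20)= 38077/170 = 223.98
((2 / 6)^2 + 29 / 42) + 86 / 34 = 7135/2142 = 3.33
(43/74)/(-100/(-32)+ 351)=172/104821 = 0.00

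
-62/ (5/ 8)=-496/5 = -99.20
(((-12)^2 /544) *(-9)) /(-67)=81/2278 = 0.04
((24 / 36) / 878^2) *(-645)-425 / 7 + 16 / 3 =-448273561/8094282 = -55.38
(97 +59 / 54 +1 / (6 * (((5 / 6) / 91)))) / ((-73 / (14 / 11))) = -219793/108405 = -2.03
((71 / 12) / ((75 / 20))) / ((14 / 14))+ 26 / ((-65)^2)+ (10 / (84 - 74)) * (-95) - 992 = -3174842/2925 = -1085.42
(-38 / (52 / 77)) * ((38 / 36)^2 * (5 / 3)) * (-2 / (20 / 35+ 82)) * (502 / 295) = 927947251/215456436 = 4.31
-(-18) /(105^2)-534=-534.00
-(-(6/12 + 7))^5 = 759375/32 = 23730.47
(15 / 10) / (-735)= -1/490 = 0.00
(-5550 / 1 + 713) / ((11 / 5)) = -24185/11 = -2198.64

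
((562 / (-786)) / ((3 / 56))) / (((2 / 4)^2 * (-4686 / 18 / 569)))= 116.69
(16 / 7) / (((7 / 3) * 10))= 24/245 = 0.10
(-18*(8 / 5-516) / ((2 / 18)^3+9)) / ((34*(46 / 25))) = 21093615/1282871 = 16.44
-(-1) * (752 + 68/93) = 70004/93 = 752.73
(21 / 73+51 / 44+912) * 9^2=237653271/3212 = 73989.19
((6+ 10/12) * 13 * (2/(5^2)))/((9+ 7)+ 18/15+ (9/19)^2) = 192413/471765 = 0.41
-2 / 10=-0.20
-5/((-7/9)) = 6.43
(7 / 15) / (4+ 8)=7/180 = 0.04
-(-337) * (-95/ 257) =-32015/257 = -124.57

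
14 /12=7/6 = 1.17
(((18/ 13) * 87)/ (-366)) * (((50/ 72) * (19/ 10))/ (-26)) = 2755/164944 = 0.02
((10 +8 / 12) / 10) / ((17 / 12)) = 0.75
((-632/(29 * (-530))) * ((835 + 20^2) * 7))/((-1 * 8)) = -136591/3074 = -44.43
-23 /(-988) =0.02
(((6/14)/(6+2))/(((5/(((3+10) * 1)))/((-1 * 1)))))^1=-39/280 = -0.14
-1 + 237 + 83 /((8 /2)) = 1027/4 = 256.75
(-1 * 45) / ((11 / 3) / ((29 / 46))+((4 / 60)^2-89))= 293625/542746 = 0.54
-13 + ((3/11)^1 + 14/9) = -1106/99 = -11.17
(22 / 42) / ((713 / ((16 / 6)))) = 88/44919 = 0.00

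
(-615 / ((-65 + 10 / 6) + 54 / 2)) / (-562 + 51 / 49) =-90405/2996083 = -0.03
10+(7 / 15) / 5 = 10.09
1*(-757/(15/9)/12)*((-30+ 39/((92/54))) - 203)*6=4389843/92 = 47715.68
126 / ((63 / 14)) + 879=907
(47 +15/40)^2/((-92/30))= -731.87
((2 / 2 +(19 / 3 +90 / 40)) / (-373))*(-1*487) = 56005/4476 = 12.51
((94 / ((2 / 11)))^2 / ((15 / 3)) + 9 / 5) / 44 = 133649/110 = 1214.99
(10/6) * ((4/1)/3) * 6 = 40/3 = 13.33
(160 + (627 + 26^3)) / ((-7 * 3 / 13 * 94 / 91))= -1034449/94 = -11004.78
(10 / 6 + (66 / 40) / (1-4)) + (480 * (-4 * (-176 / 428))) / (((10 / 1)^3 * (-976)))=2184961/1958100 = 1.12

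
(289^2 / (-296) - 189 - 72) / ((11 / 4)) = -160777/814 = -197.51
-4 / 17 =-0.24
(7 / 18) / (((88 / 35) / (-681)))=-55615/528 = -105.33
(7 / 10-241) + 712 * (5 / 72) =-190.86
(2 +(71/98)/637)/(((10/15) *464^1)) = 374769/57931328 = 0.01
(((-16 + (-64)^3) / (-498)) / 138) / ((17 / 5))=327700/292077 = 1.12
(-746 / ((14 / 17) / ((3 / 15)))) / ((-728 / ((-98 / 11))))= -6341/2860 = -2.22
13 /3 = 4.33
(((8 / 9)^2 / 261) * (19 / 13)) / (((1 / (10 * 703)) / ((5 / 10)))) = 4274240/274833 = 15.55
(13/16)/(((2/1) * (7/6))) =39/112 = 0.35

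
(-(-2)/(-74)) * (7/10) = -7/370 = -0.02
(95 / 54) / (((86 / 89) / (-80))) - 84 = -266624/1161 = -229.65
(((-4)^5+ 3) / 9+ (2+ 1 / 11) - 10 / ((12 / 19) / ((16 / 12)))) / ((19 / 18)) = -26228/209 = -125.49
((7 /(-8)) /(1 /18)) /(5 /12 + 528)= -189/6341 = -0.03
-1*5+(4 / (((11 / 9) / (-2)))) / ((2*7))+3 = -190/77 = -2.47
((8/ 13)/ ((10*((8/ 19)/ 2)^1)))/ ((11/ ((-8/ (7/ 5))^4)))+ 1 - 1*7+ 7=10071343/343343 = 29.33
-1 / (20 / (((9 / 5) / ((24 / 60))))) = -9/40 = -0.22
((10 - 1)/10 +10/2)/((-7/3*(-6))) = 59/140 = 0.42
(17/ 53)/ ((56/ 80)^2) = 1700/2597 = 0.65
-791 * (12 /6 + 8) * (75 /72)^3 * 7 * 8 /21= -61796875/2592 = -23841.39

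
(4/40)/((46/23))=1/20 = 0.05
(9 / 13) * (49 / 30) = 1.13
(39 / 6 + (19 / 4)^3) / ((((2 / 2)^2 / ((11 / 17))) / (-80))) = -400125/68 = -5884.19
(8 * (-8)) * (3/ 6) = -32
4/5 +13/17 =133/85 = 1.56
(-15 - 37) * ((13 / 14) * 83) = -28054/7 = -4007.71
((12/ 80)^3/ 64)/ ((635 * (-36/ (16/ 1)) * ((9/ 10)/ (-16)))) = 1/1524000 = 0.00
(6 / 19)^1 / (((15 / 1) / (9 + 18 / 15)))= 102/475 = 0.21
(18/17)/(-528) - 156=-233379/1496 = -156.00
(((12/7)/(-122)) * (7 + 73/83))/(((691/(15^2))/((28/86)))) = -1765800/150436919 = -0.01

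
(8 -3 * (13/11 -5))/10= 107/55 = 1.95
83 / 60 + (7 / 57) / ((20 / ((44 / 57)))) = 90197/64980 = 1.39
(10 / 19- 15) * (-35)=9625/19 = 506.58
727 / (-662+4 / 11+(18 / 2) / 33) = -7997/7275 = -1.10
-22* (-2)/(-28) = -11/7 = -1.57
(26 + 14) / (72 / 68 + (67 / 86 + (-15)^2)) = 58480/331637 = 0.18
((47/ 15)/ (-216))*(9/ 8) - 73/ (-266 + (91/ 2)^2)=-1180159/20784960 = -0.06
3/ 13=0.23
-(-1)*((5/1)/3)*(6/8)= 5/4 = 1.25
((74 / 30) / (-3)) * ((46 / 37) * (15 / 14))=-23/21 = -1.10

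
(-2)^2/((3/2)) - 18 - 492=-1522/3 = -507.33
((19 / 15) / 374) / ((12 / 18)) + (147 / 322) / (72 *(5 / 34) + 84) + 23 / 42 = 269909641/484120560 = 0.56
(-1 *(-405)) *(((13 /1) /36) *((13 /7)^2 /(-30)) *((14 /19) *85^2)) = -47619975/532 = -89511.23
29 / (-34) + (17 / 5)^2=9101/850 = 10.71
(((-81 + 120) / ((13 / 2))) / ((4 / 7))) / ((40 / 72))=189/10 = 18.90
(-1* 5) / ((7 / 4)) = -20/7 = -2.86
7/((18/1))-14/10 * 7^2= -6139/90 = -68.21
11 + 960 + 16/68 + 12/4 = 16562/17 = 974.24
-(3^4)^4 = -43046721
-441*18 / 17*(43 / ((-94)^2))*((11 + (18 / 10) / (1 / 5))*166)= -283307220/37553 = -7544.20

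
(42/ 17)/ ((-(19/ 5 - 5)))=35/17 = 2.06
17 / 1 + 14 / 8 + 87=423/4 = 105.75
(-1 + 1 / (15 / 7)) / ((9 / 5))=-8/27 = -0.30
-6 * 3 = -18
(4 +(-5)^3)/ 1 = -121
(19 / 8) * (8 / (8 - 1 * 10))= -19/2 = -9.50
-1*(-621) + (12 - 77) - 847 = -291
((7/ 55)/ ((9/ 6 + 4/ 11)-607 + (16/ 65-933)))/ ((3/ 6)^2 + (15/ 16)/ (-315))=-2912/8692009 = 0.00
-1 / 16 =-0.06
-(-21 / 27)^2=-49/81 = -0.60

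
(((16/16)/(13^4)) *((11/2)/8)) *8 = 11/57122 = 0.00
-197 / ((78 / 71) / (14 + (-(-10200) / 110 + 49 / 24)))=-19504.50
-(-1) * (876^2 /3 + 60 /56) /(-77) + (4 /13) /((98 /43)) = -46552447/14014 = -3321.85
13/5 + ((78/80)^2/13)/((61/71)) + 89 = 8948467/97600 = 91.69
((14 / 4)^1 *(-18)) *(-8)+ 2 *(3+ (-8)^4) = 8702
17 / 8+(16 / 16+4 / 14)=191/56 = 3.41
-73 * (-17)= 1241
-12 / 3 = -4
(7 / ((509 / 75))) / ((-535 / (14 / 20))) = -147/108926 = 0.00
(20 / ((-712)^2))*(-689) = -3445/126736 = -0.03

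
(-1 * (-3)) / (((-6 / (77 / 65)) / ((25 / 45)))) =-77/234 = -0.33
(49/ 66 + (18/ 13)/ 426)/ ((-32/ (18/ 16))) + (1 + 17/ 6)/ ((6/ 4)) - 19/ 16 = 62778037/46785024 = 1.34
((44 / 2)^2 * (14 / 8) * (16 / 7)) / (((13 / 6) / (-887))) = -10303392/13 = -792568.62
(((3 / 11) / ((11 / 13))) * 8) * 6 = 1872/121 = 15.47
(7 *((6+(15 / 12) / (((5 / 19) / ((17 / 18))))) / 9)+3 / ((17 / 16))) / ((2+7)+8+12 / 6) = 120949/209304 = 0.58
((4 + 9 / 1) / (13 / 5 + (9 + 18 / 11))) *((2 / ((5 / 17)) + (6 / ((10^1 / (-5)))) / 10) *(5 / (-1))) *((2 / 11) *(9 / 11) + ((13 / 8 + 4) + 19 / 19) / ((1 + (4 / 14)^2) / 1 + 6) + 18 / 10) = -314865785/3420032 = -92.07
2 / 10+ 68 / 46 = 193/115 = 1.68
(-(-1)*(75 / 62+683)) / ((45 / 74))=1569577/1395 = 1125.14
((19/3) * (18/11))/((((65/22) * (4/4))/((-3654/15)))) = -277704/325 = -854.47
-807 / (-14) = 807/14 = 57.64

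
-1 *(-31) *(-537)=-16647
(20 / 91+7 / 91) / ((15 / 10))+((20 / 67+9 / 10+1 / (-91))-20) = -1134937/60970 = -18.61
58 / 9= 6.44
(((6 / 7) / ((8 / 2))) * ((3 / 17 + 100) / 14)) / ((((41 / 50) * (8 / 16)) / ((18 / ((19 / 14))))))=4598100/92701 = 49.60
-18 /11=-1.64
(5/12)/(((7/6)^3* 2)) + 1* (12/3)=1417/343 = 4.13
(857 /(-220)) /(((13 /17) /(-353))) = 5142857/2860 = 1798.20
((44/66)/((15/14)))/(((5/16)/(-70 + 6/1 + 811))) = 37184/25 = 1487.36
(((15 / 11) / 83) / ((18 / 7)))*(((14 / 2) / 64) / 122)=245/42772224 = 0.00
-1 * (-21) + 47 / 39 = 866/39 = 22.21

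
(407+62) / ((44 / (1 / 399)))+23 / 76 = 413/1254 = 0.33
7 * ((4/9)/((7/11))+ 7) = 485/9 = 53.89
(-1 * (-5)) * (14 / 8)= 35/4 = 8.75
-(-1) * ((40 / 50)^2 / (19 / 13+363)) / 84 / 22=13/13680975 = 0.00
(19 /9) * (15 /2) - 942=-5557/6 = -926.17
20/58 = 10/29 = 0.34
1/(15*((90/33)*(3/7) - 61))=-77/69105 = 0.00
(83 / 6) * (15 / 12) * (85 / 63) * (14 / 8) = 35275/864 = 40.83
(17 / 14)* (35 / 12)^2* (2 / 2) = 2975/288 = 10.33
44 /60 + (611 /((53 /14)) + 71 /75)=216076/1325 = 163.08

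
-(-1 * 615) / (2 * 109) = 2.82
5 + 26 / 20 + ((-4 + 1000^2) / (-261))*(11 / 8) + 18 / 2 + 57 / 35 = -3198011/609 = -5251.25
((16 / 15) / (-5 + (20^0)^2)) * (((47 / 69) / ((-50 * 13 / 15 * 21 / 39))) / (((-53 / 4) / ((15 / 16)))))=-47/85330 = 0.00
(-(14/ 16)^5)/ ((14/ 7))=-16807/65536 = -0.26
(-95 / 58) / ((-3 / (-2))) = -95/87 = -1.09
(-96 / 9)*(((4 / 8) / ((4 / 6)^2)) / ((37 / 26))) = -312/37 = -8.43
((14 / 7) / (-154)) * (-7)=0.09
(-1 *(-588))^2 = 345744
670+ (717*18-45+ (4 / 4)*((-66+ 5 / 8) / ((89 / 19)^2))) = 857243605/63368 = 13528.02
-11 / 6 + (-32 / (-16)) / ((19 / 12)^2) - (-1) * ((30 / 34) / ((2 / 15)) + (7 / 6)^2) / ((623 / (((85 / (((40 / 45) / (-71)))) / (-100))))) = -71695961/431813760 = -0.17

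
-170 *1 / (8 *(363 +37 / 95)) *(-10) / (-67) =-40375/4625948 = -0.01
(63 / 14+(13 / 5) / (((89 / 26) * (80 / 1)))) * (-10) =-80269/1780 = -45.09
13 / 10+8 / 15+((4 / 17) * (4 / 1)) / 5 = 1031/510 = 2.02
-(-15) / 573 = 5/191 = 0.03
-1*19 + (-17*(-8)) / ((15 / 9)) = 313/5 = 62.60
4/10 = 2/5 = 0.40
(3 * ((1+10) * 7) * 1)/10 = 231/10 = 23.10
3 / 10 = 0.30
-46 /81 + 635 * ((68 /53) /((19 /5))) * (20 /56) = 76.00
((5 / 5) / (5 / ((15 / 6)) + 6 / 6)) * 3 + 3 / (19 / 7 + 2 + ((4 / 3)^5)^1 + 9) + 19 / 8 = 108027/30496 = 3.54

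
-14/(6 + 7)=-14/13 = -1.08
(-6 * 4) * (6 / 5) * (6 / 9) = -96/5 = -19.20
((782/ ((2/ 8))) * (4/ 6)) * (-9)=-18768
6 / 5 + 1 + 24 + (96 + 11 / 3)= 125.87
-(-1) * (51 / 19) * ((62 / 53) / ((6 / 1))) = 527/1007 = 0.52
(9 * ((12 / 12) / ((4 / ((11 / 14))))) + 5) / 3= 379/168 = 2.26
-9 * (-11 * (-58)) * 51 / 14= -20917.29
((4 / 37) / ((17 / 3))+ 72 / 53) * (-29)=-1331796/33337 = -39.95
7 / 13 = 0.54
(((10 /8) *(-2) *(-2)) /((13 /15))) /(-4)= -1.44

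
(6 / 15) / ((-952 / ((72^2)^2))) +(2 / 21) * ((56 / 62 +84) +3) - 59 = -627618667/55335 = -11342.16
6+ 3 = 9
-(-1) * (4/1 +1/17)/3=23/17 = 1.35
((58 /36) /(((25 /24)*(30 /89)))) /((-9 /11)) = -5.61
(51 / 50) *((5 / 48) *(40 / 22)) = 17/88 = 0.19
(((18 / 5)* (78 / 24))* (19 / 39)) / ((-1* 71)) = -57/710 = -0.08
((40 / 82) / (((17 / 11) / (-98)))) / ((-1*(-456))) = -2695/39729 = -0.07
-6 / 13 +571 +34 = 7859/13 = 604.54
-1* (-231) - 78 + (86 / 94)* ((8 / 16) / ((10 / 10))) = 14425/94 = 153.46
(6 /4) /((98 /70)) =15/14 = 1.07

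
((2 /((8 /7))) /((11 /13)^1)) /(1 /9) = 819/44 = 18.61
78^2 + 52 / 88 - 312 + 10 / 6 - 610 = 340841/66 = 5164.26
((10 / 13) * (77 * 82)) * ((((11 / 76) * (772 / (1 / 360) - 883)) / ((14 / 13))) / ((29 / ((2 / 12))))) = 236962165/228 = 1039307.74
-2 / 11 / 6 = -0.03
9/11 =0.82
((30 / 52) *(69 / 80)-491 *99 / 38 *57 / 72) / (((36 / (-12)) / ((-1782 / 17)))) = -125058087/3536 = -35367.11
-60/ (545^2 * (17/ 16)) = -192/1009885 = 0.00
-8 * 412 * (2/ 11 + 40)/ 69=-1919.41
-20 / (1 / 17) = -340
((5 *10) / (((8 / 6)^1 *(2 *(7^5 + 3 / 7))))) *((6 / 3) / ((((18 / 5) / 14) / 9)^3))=22509375/235304 = 95.66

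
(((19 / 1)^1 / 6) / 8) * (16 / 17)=19/51 = 0.37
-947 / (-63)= 947/63 = 15.03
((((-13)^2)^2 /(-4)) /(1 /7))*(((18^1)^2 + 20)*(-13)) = 223518386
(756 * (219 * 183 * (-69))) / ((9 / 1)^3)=-2867732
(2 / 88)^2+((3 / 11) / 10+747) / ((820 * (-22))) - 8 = -3989087/496100 = -8.04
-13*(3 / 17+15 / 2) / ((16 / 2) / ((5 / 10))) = -3393/544 = -6.24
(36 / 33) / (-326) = -6/1793 = 0.00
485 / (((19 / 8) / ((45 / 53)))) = 174600/1007 = 173.39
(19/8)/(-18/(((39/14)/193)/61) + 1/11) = -2717/87025912 = 0.00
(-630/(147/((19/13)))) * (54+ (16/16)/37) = -1139430/3367 = -338.41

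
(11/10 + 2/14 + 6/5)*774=1890.77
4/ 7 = 0.57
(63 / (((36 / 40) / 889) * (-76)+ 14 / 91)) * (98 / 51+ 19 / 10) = 473016453/151096 = 3130.57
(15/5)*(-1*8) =-24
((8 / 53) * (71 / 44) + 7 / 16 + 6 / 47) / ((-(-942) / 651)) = 76939303/137662624 = 0.56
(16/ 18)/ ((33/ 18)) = 16/33 = 0.48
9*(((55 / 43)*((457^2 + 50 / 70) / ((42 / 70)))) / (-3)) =-402035700/301 = -1335666.78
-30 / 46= -15/23 = -0.65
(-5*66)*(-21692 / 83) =7158360/83 = 86245.30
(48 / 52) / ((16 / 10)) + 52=1367/26 = 52.58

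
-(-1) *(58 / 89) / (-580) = -1/890 = 0.00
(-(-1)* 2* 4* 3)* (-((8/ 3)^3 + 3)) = -4744/9 = -527.11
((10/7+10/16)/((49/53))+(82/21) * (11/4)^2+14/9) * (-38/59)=-7814111/364266 = -21.45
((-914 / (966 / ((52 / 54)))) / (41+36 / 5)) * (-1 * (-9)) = -59410/349209 = -0.17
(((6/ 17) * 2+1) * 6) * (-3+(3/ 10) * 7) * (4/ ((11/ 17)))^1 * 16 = -50112/55 = -911.13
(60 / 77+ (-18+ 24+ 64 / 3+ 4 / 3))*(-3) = -6802/77 = -88.34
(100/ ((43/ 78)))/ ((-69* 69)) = -2600/68241 = -0.04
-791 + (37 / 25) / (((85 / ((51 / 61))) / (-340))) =-1213823/1525 = -795.95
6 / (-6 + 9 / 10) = -20/17 = -1.18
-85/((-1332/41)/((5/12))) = 17425/15984 = 1.09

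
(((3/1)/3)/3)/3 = 1/9 = 0.11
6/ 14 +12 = 87/7 = 12.43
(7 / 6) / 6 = 7/36 = 0.19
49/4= 12.25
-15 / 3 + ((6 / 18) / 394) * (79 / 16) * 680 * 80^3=859517045/591 = 1454343.56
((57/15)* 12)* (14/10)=1596/25 = 63.84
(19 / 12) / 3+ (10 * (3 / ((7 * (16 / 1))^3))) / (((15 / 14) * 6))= 476675/903168 = 0.53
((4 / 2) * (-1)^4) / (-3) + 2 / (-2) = -5/3 = -1.67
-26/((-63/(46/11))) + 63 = 44855/693 = 64.73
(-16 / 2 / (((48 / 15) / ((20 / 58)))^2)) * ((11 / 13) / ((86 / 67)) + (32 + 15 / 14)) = -20623125/6581666 = -3.13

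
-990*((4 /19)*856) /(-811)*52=176267520/15409 = 11439.26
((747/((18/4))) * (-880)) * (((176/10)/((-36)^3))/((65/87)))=1164988/15795 = 73.76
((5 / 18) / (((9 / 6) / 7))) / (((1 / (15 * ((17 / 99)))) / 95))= 282625/891 = 317.20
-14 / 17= -0.82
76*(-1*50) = -3800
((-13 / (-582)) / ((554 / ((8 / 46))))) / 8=13/14831688 = 0.00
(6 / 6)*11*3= 33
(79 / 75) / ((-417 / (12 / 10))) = -158/52125 = 0.00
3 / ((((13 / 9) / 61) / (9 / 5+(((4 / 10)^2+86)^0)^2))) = 354.74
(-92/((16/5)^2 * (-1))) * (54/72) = 1725/256 = 6.74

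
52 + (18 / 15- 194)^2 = 930596/25 = 37223.84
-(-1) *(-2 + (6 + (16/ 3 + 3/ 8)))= 9.71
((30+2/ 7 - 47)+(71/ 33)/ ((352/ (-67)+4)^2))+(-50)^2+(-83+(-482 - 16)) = 443262143/232848 = 1903.65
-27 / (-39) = 9/13 = 0.69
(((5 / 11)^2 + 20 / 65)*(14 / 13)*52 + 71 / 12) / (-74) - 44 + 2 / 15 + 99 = 127260387/2328040 = 54.66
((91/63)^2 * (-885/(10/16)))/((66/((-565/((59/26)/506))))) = 456800240/81 = 5639509.14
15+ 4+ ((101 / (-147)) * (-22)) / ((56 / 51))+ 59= 125903/1372 = 91.77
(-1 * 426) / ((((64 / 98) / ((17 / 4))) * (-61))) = 177429/3904 = 45.45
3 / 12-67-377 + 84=-1439/4 = -359.75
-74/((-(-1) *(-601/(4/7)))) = 0.07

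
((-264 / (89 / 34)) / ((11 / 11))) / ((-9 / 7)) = 20944/267 = 78.44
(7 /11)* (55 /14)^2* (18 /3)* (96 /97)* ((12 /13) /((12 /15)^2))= 742500/8827 = 84.12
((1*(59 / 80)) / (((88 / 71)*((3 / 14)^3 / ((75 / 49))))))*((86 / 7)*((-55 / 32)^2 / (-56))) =-247674625/4128768 = -59.99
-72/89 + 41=3577/89 = 40.19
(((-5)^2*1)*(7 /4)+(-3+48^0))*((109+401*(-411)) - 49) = -27513417/4 = -6878354.25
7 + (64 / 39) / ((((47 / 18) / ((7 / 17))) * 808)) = 7343945/1049087 = 7.00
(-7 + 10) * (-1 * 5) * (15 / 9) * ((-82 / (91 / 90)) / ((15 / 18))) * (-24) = -5313600/91 = -58391.21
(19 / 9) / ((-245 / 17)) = -0.15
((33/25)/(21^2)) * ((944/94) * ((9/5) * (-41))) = -638616/287875 = -2.22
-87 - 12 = -99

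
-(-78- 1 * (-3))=75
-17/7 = -2.43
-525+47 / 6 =-3103/6 = -517.17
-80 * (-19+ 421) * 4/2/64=-1005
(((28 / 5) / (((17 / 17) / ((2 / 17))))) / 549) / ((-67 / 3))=-56/1042185 = 0.00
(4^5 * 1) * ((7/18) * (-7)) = -25088/9 = -2787.56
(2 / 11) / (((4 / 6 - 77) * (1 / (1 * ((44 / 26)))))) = -12/2977 = 0.00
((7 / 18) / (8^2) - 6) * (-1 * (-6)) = -6905/192 = -35.96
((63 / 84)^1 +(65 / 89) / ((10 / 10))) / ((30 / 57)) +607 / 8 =35016/445 = 78.69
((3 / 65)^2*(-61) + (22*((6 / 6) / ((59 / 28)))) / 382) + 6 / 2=137949194/47611525 = 2.90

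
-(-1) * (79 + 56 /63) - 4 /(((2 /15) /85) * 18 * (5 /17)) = -401.78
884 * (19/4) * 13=54587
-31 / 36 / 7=-31/252 = -0.12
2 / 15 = 0.13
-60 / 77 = -0.78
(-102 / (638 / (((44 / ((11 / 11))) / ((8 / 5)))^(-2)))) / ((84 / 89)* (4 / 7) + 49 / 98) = -36312/178520375 = 0.00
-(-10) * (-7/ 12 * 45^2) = -23625/2 = -11812.50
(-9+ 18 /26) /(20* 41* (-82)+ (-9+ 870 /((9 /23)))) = 324/2536001 = 0.00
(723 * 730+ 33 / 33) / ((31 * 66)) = 47981/186 = 257.96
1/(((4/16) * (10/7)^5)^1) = 16807/25000 = 0.67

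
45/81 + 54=491/9 = 54.56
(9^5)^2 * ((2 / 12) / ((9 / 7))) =903981141/2 = 451990570.50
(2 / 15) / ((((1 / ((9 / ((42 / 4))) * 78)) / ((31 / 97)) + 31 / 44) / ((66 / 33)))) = 106392/299765 = 0.35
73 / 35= 2.09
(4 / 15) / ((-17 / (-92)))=368/255 = 1.44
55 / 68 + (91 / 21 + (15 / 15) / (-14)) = 7241/1428 = 5.07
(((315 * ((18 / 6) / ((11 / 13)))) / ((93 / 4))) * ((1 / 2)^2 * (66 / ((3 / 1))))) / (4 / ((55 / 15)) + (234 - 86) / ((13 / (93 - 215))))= -117117/615226 = -0.19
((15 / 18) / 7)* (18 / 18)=5/42 = 0.12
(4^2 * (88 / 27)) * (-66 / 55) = -2816/45 = -62.58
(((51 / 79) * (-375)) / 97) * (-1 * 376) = 7191000/7663 = 938.41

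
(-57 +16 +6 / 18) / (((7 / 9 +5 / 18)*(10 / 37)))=-13542/95 = -142.55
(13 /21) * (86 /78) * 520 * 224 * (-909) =-72267520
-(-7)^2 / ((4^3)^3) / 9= -49/2359296 = 0.00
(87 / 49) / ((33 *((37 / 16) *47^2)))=464/44054087 = 0.00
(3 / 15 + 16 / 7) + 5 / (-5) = 52/35 = 1.49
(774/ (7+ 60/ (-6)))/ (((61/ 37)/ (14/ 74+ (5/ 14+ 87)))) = -5850021/427 = -13700.28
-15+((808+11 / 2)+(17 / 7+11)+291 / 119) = 193821/238 = 814.37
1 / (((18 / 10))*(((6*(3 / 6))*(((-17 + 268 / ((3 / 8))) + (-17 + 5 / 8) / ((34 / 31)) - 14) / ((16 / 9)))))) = 21760/44200809 = 0.00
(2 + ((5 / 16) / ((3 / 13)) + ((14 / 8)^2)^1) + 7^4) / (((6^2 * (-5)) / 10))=-28889/216 = -133.75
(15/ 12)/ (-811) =-5/3244 = 0.00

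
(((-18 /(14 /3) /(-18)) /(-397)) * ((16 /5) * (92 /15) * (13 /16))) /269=-598/18688775 = 0.00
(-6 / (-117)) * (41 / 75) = 82/2925 = 0.03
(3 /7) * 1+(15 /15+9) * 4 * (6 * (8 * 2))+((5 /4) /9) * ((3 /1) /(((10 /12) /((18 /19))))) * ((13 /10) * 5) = 1022373/266 = 3843.51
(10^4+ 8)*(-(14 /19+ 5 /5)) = -330264/19 = -17382.32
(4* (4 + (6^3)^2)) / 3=186640/3 = 62213.33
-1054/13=-81.08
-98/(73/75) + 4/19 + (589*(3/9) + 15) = 461284/4161 = 110.86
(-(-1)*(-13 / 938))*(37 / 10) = -481/9380 = -0.05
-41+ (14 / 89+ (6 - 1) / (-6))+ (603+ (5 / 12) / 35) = 1398849/2492 = 561.34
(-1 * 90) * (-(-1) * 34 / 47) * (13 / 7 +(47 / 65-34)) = 8749152/4277 = 2045.63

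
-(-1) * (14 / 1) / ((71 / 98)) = 1372/71 = 19.32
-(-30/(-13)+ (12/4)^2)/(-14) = 21/26 = 0.81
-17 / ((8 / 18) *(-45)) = 17/20 = 0.85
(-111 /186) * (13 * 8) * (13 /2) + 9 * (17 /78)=-401.46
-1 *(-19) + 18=37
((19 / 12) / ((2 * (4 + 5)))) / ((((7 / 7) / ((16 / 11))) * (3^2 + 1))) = 19/1485 = 0.01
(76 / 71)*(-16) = -1216/71 = -17.13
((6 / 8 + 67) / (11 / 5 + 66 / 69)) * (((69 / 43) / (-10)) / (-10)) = 143359/416240 = 0.34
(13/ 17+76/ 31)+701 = 371122/527 = 704.22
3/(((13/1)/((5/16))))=15/208 = 0.07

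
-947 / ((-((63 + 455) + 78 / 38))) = 17993/9881 = 1.82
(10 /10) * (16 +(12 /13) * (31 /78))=2766/169 = 16.37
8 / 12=0.67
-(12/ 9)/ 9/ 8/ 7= -1/378 = 0.00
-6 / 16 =-3/8 = -0.38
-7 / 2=-3.50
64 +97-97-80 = -16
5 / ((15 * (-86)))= -1/258 = 0.00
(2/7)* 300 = 600/7 = 85.71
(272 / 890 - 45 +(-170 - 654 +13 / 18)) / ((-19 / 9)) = 6952457/16910 = 411.14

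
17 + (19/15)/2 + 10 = 829/30 = 27.63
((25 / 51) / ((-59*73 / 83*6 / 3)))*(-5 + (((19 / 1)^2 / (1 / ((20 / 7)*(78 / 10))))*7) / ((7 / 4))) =-467350175/3075198 = -151.97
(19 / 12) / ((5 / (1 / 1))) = 0.32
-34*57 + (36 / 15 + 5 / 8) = -77399/40 = -1934.98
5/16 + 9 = 149/16 = 9.31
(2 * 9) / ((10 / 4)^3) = 144/125 = 1.15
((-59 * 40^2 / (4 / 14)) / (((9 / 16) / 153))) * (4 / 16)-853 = -22468053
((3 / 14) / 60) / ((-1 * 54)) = -1/15120 = 0.00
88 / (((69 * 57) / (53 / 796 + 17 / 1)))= 15730/41193 = 0.38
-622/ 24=-311/12 = -25.92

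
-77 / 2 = -38.50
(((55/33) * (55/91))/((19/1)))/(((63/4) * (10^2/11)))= 121/326781 = 0.00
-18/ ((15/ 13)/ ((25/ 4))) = -195/2 = -97.50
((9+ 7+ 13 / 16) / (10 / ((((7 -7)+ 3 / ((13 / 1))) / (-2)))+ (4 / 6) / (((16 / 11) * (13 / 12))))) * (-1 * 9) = 94419/53816 = 1.75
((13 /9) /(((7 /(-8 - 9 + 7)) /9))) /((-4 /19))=1235/14 = 88.21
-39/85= -0.46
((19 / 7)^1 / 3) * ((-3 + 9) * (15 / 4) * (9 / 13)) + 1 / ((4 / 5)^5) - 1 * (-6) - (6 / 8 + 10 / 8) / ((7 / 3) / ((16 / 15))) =10357811/465920 = 22.23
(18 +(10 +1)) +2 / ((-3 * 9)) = 781/27 = 28.93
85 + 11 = 96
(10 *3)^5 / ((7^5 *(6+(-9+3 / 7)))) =-562.27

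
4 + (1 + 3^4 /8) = 121/8 = 15.12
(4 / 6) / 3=2/9 = 0.22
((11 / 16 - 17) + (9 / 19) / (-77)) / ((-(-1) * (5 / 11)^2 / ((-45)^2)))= -340350417/2128 = -159939.11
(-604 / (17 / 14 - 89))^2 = 71503936/1510441 = 47.34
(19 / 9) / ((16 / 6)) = 19/24 = 0.79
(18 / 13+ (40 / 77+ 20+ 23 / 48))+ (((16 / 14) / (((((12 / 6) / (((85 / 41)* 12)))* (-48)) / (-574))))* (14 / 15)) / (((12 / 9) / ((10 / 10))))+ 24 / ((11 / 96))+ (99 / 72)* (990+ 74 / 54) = 741176369/432432 = 1713.97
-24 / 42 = -4/7 = -0.57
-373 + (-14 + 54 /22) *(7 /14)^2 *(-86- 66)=723/11 = 65.73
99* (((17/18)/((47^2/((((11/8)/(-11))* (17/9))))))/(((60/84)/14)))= -155771/795240 = -0.20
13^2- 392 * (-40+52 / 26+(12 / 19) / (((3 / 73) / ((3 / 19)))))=14113.78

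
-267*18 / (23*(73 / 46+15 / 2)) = -4806/209 = -23.00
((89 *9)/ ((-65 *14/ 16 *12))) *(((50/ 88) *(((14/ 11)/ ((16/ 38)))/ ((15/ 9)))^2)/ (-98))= 867483/38758720 = 0.02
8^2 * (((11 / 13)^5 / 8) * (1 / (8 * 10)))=161051/3712930 = 0.04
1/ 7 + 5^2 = 176/7 = 25.14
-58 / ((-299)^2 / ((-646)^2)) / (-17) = 1423784/89401 = 15.93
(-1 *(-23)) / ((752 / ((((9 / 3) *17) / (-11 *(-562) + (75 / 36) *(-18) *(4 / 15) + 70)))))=1173/4693984 = 0.00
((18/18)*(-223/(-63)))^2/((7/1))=49729/27783 = 1.79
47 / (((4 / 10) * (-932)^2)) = 235/1737248 = 0.00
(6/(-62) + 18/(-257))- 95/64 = -841921/509888 = -1.65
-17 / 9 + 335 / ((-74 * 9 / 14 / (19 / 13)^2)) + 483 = 26228945/56277 = 466.07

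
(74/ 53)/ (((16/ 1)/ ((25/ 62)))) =925/26288 = 0.04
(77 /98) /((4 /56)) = 11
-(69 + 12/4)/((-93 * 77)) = 24/2387 = 0.01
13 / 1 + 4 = 17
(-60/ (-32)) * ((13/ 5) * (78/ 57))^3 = 14480427/171475 = 84.45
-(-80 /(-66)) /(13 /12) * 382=-61120/143 = -427.41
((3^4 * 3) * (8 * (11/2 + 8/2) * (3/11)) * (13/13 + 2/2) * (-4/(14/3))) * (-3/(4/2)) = 12951.58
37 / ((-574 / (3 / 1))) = -0.19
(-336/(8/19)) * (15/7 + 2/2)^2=-55176/7 = -7882.29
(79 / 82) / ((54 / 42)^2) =3871/6642 = 0.58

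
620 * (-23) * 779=-11108540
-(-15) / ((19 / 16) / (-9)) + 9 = -104.68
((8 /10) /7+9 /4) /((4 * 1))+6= 3691/560 = 6.59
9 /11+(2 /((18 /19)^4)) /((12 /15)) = 9057223/2309472 = 3.92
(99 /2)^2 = 9801/4 = 2450.25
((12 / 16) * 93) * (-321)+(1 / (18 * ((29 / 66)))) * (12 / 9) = -23374723/1044 = -22389.58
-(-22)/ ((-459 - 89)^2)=11/150152 = 0.00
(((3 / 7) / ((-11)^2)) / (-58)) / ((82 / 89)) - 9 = -36255255/4028332 = -9.00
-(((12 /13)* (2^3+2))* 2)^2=-340.83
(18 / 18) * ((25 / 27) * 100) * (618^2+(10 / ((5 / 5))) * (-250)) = 948560000/27 = 35131851.85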